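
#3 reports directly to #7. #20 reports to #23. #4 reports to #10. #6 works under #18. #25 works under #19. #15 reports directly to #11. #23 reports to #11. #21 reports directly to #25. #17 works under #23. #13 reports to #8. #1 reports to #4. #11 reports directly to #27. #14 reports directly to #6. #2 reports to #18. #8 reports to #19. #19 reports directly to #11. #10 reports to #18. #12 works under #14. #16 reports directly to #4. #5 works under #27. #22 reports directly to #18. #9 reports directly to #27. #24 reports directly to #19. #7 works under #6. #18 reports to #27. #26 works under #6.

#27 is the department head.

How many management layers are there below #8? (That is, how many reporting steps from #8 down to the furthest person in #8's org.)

1

The longest chain under #8 runs #8 → #13, which is 1 level below #8.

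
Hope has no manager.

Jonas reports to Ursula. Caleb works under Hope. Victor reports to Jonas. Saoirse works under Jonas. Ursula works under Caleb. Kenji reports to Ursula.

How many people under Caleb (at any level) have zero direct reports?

3

The people in Caleb's organization with no one reporting to them are Kenji, Victor, Saoirse. That is 3.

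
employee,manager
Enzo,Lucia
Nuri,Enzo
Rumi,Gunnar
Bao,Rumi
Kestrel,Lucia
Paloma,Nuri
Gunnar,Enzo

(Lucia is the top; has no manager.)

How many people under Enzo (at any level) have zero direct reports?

The people in Enzo's organization with no one reporting to them are Paloma, Bao. That is 2.

2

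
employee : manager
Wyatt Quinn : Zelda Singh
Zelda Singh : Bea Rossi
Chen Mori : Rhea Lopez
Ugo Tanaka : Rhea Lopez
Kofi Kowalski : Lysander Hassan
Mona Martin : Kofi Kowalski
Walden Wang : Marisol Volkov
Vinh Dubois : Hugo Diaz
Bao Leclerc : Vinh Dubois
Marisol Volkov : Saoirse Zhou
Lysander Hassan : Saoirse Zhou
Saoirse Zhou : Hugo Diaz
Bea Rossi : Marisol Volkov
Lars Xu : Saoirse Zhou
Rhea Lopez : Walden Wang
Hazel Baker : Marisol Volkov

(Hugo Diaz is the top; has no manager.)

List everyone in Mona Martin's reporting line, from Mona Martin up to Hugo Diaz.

Mona Martin -> Kofi Kowalski -> Lysander Hassan -> Saoirse Zhou -> Hugo Diaz

Mona Martin reports to Kofi Kowalski. Kofi Kowalski reports to Lysander Hassan. Lysander Hassan reports to Saoirse Zhou. Saoirse Zhou reports to Hugo Diaz. Hugo Diaz is at the top.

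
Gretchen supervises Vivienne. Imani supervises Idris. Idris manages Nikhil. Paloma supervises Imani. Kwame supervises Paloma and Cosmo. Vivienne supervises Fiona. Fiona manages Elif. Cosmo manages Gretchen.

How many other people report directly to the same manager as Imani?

Imani reports to Paloma, and Paloma has no other direct reports. Imani has 0 peers.

0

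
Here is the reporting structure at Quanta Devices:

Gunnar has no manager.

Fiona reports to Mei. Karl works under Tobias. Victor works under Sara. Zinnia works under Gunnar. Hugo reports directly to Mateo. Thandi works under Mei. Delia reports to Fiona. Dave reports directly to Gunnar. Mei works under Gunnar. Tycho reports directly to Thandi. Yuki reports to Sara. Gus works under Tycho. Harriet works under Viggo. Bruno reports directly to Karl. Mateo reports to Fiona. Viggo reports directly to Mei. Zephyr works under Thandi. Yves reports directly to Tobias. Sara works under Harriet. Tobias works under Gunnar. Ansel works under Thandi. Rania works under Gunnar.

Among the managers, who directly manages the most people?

Gunnar

Direct-report counts: Gunnar has 5; Tobias has 2; Karl has 1; Mei has 3; Fiona has 2; Mateo has 1; Viggo has 1; Harriet has 1; Sara has 2; Thandi has 3; Tycho has 1. The largest is 5, held by Gunnar.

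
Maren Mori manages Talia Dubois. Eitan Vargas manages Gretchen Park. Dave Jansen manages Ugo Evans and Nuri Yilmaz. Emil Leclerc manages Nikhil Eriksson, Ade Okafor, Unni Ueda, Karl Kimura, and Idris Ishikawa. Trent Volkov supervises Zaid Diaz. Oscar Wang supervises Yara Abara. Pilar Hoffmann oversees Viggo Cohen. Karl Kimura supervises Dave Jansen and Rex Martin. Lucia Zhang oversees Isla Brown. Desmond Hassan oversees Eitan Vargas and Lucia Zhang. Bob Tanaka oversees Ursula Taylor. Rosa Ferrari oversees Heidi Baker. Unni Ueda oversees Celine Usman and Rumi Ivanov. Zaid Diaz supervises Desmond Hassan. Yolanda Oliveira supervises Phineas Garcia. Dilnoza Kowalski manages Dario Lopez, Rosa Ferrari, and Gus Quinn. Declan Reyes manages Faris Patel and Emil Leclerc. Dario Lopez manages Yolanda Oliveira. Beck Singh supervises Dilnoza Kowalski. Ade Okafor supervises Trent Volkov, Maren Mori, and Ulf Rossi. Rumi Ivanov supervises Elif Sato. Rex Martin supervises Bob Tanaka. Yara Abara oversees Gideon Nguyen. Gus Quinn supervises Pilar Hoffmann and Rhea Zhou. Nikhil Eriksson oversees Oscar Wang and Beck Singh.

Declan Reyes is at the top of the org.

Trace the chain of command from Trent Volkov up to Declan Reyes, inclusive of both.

Trent Volkov reports to Ade Okafor. Ade Okafor reports to Emil Leclerc. Emil Leclerc reports to Declan Reyes. Declan Reyes is at the top.

Trent Volkov -> Ade Okafor -> Emil Leclerc -> Declan Reyes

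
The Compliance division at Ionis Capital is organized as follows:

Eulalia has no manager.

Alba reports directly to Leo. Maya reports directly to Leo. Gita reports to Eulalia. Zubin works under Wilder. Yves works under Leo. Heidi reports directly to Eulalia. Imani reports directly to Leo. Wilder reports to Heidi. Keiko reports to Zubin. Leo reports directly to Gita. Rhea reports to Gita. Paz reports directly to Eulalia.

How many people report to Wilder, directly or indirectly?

Wilder directly manages Zubin. Under Zubin: Keiko (1). That's 2 in total.

2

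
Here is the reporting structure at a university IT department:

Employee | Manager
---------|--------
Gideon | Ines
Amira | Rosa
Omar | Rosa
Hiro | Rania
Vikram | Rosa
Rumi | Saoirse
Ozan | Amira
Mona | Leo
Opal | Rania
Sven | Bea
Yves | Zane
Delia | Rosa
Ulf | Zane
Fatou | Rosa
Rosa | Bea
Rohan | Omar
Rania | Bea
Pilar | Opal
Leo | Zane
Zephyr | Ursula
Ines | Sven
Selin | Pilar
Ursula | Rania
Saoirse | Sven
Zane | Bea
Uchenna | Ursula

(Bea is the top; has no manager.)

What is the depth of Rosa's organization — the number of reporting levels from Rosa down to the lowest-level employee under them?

The longest chain under Rosa runs Rosa → Amira → Ozan, which is 2 levels below Rosa.

2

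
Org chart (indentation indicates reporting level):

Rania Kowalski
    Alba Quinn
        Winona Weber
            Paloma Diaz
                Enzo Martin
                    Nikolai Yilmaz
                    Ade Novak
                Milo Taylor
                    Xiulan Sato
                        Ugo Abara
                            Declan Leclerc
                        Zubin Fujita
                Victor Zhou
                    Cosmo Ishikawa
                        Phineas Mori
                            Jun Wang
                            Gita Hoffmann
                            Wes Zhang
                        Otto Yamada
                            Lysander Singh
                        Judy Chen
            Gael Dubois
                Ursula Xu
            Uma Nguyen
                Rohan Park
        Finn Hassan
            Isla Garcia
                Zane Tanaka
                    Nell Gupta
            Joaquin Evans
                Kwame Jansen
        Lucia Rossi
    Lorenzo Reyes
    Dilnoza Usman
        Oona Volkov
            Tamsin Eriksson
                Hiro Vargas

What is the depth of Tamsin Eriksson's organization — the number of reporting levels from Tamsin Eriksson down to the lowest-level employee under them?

1

The longest chain under Tamsin Eriksson runs Tamsin Eriksson → Hiro Vargas, which is 1 level below Tamsin Eriksson.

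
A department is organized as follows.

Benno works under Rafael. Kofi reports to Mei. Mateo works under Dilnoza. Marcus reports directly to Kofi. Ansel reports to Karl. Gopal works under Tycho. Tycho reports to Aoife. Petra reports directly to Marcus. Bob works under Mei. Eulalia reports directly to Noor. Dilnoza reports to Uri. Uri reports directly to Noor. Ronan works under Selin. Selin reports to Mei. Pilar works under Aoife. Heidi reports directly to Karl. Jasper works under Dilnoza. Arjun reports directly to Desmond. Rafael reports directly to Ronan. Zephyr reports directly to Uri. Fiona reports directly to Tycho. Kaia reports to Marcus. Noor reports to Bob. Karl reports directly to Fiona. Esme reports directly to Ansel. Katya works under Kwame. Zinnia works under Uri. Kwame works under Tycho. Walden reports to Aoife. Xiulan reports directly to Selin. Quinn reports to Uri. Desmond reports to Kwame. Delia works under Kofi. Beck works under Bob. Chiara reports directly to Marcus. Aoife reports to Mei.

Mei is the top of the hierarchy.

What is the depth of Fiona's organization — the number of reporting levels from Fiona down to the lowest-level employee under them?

The longest chain under Fiona runs Fiona → Karl → Ansel → Esme, which is 3 levels below Fiona.

3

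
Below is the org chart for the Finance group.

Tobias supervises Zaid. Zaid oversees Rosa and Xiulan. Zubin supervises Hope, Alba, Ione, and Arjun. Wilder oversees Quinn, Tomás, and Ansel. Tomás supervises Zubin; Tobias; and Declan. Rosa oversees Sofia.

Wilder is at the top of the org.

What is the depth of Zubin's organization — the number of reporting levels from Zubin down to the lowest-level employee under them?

1

The longest chain under Zubin runs Zubin → Arjun, which is 1 level below Zubin.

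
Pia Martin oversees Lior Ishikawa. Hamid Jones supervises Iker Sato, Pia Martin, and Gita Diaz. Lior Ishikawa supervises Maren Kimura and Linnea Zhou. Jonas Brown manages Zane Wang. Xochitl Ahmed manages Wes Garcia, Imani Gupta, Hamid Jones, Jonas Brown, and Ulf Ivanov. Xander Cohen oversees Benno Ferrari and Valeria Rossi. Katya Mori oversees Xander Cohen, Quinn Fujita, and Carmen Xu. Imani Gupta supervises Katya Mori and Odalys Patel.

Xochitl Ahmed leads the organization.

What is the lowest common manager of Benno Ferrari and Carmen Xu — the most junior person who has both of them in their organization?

Katya Mori

Benno Ferrari's chain of managers is Xander Cohen, Katya Mori, Imani Gupta, Xochitl Ahmed. Carmen Xu's chain of managers is Katya Mori, Imani Gupta, Xochitl Ahmed. The first manager that appears in both chains is Katya Mori.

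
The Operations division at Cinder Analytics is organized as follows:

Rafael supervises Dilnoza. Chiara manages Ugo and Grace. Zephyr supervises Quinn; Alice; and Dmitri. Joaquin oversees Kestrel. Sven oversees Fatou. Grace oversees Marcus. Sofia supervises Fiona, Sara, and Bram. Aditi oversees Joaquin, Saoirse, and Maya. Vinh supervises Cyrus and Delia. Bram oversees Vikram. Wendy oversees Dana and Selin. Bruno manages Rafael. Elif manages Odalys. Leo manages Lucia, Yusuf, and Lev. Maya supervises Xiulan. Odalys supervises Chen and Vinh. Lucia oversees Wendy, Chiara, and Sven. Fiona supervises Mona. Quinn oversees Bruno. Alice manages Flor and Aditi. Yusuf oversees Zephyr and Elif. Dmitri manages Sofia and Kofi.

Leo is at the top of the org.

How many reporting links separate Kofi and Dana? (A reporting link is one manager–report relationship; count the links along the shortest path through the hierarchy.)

7

Kofi is 4 levels below Leo, and Dana is 3 levels below Leo (their lowest common manager). The shortest path runs up from Kofi to Leo and back down to Dana: 4 + 3 = 7 links.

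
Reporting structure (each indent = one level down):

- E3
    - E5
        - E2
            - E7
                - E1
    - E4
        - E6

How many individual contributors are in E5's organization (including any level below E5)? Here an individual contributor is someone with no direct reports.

1

The only person in E5's organization with no one reporting to them is E1. That is 1.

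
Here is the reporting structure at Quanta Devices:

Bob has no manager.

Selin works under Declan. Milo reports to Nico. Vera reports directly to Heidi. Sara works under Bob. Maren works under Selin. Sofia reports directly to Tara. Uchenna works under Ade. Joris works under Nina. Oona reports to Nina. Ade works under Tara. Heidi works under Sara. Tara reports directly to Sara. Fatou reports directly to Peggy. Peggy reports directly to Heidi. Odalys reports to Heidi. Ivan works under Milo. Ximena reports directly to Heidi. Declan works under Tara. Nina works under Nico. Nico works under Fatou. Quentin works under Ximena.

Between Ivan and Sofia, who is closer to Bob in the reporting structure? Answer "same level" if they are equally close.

Sofia

Ivan is 7 levels below Bob; Sofia is 3. Sofia is higher.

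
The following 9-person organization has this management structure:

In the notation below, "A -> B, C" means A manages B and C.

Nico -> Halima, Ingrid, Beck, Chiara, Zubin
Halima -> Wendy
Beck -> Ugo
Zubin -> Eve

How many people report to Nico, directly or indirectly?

8

Nico directly manages Halima, Ingrid, Beck, Chiara, Zubin. Under Halima: Wendy (1). Ingrid has no reports. Under Beck: Ugo (1). Chiara has no reports. Under Zubin: Eve (1). So Nico's organization is 5 direct reports plus everyone under them: 2 + 1 + 2 + 1 + 2 = 8.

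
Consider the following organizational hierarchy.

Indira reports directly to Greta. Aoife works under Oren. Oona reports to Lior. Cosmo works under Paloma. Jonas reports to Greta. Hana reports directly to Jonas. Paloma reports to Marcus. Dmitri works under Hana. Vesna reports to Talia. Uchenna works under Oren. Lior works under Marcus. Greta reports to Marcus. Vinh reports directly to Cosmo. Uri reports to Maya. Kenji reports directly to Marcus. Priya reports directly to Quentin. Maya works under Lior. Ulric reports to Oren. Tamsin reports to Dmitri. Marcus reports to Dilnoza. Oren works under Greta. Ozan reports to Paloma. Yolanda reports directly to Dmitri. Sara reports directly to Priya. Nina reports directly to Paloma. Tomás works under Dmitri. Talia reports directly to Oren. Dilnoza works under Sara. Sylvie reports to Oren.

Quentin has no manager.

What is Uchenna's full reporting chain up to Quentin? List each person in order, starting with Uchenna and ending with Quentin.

Uchenna -> Oren -> Greta -> Marcus -> Dilnoza -> Sara -> Priya -> Quentin

Uchenna reports to Oren. Oren reports to Greta. Greta reports to Marcus. Marcus reports to Dilnoza. Dilnoza reports to Sara. Sara reports to Priya. Priya reports to Quentin. Quentin is at the top.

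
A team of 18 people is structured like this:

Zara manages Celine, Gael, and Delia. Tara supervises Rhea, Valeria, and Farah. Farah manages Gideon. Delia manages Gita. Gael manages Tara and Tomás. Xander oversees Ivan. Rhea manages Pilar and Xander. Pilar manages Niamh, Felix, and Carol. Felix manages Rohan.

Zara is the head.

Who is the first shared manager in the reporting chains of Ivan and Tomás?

Ivan's chain of managers is Xander, Rhea, Tara, Gael, Zara. Tomás's chain of managers is Gael, Zara. The first manager that appears in both chains is Gael.

Gael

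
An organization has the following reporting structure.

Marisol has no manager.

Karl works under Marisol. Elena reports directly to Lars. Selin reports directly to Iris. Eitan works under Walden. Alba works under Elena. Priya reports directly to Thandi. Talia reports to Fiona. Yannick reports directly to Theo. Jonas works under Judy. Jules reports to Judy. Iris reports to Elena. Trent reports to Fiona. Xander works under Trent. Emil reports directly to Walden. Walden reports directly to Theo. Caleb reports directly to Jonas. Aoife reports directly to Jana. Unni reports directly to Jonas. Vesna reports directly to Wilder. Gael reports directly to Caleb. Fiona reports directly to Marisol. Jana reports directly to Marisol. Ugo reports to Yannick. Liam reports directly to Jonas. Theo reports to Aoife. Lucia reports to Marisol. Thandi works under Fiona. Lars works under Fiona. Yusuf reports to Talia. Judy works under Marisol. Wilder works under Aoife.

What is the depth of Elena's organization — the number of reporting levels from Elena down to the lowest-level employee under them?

2

The longest chain under Elena runs Elena → Iris → Selin, which is 2 levels below Elena.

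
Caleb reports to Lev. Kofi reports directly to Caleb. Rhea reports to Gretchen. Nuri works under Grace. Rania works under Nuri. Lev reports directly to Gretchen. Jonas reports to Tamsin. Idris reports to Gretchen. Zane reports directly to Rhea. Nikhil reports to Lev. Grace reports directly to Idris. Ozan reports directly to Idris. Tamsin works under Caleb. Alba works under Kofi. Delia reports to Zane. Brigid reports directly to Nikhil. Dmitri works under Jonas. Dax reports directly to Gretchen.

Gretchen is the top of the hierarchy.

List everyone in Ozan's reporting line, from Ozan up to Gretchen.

Ozan reports to Idris. Idris reports to Gretchen. Gretchen is at the top.

Ozan -> Idris -> Gretchen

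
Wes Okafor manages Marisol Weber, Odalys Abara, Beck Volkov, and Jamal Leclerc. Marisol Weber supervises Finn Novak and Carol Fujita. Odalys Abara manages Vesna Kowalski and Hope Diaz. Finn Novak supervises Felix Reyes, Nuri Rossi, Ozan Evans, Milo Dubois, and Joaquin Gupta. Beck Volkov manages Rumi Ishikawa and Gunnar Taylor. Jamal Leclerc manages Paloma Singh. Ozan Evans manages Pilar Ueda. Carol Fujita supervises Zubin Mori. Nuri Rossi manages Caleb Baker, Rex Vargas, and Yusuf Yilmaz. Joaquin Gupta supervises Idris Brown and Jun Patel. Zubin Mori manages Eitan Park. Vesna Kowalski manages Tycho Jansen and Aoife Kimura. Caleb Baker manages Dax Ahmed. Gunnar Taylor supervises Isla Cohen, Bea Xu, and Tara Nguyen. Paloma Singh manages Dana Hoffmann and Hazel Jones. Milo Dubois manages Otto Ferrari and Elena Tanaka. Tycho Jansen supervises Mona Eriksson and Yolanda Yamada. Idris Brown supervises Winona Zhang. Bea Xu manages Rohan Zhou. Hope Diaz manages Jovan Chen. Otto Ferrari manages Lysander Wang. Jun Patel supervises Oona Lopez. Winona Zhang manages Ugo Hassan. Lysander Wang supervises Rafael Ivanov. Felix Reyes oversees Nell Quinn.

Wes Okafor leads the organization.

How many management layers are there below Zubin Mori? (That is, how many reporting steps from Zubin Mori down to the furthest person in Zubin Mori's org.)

1

The longest chain under Zubin Mori runs Zubin Mori → Eitan Park, which is 1 level below Zubin Mori.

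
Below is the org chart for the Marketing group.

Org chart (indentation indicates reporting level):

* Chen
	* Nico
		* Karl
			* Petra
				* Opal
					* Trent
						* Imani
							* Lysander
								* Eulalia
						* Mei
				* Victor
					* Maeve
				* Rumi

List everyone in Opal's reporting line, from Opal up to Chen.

Opal reports to Petra. Petra reports to Karl. Karl reports to Nico. Nico reports to Chen. Chen is at the top.

Opal -> Petra -> Karl -> Nico -> Chen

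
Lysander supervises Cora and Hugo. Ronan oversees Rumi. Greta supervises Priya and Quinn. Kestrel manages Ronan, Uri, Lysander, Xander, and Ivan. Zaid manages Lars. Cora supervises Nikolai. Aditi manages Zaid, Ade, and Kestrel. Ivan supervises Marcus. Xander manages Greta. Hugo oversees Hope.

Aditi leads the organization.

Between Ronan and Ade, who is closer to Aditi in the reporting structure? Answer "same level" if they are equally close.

Ronan is 2 levels below Aditi; Ade is 1. Ade is higher.

Ade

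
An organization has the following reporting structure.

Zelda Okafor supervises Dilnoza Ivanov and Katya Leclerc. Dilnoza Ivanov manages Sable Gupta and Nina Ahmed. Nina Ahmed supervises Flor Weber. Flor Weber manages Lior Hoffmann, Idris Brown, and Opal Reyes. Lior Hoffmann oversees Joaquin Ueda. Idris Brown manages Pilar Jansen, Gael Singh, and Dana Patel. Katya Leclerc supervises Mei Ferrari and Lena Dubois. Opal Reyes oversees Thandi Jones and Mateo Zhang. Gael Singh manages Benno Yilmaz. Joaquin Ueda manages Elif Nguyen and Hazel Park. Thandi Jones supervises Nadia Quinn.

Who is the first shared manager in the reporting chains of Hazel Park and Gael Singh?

Flor Weber

Hazel Park's chain of managers is Joaquin Ueda, Lior Hoffmann, Flor Weber, Nina Ahmed, Dilnoza Ivanov, Zelda Okafor. Gael Singh's chain of managers is Idris Brown, Flor Weber, Nina Ahmed, Dilnoza Ivanov, Zelda Okafor. The first manager that appears in both chains is Flor Weber.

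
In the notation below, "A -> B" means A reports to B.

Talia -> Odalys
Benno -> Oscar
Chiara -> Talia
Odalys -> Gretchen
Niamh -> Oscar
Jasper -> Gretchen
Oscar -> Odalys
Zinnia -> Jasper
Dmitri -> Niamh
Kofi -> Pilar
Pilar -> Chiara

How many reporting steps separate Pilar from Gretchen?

4

Chain from Pilar up to Gretchen: Pilar → Chiara → Talia → Odalys → Gretchen. That is 4 steps up, so Pilar is 4 levels below Gretchen.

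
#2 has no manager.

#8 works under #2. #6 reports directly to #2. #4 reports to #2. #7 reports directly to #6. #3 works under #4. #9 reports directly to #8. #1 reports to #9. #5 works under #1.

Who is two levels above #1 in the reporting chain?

#1 reports to #9, and #9 reports to #8. So #1's skip-level manager is #8.

#8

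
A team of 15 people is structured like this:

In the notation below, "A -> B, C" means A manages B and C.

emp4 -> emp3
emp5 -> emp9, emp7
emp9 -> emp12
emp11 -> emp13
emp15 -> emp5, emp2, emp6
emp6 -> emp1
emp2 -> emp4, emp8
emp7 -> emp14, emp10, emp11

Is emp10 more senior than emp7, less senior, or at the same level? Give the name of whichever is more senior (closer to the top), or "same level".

emp10 is 3 levels below emp15; emp7 is 2. emp7 is higher.

emp7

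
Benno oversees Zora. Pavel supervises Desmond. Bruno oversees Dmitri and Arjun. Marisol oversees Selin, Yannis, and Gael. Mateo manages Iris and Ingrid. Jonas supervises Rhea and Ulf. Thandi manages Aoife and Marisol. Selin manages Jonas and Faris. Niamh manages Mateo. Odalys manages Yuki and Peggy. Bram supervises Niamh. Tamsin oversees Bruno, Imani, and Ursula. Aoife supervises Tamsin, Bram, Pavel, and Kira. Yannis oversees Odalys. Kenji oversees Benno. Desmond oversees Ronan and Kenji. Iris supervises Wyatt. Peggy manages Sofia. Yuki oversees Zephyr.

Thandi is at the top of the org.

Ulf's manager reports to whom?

Selin

Ulf reports to Jonas, and Jonas reports to Selin. So Ulf's skip-level manager is Selin.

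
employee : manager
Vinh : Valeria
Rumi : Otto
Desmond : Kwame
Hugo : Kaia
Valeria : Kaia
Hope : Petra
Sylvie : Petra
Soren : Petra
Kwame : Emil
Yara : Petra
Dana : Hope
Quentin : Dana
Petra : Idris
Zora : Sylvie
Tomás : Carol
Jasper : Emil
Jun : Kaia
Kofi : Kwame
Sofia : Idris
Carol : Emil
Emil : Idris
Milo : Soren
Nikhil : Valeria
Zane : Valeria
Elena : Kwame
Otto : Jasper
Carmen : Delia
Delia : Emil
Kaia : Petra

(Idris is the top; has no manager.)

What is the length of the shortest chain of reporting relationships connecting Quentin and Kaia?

Quentin is 3 levels below Petra, and Kaia is 1 level below Petra (their lowest common manager). The shortest path runs up from Quentin to Petra and back down to Kaia: 3 + 1 = 4 links.

4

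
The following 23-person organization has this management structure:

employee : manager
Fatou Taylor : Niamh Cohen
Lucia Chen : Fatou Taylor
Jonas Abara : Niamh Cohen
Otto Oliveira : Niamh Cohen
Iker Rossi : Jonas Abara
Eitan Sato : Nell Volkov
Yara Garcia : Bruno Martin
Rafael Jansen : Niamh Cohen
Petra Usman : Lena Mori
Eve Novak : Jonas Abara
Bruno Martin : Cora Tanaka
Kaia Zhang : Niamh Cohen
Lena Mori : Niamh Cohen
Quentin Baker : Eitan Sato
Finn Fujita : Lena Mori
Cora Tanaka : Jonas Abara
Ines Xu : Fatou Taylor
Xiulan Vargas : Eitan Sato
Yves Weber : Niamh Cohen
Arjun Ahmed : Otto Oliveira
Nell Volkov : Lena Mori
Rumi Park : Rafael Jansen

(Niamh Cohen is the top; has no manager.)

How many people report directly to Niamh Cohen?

7

Niamh Cohen directly manages Kaia Zhang, Lena Mori, Fatou Taylor, Yves Weber, Jonas Abara, Otto Oliveira, Rafael Jansen. That is 7 direct reports.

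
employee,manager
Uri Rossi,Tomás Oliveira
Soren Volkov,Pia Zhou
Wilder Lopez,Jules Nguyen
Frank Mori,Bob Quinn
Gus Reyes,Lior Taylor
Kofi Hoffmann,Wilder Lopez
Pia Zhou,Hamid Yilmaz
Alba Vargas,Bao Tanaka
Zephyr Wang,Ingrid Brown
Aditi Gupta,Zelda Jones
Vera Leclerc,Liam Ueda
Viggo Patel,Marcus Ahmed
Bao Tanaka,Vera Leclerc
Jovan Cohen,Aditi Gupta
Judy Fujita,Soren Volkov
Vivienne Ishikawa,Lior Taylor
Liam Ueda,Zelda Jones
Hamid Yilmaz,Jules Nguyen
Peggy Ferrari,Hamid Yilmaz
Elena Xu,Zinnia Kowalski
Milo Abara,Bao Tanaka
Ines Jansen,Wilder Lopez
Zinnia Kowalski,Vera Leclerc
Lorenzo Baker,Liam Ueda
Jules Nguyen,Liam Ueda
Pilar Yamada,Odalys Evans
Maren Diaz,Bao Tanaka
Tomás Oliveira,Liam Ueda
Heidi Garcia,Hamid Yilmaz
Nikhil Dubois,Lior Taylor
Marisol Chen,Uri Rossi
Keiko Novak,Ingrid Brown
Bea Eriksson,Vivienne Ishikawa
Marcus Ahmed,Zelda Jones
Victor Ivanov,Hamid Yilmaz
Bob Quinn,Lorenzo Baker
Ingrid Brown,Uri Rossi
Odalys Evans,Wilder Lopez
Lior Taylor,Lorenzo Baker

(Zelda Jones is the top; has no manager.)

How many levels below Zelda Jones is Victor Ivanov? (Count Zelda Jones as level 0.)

Chain from Victor Ivanov up to Zelda Jones: Victor Ivanov → Hamid Yilmaz → Jules Nguyen → Liam Ueda → Zelda Jones. That is 4 steps up, so Victor Ivanov is 4 levels below Zelda Jones.

4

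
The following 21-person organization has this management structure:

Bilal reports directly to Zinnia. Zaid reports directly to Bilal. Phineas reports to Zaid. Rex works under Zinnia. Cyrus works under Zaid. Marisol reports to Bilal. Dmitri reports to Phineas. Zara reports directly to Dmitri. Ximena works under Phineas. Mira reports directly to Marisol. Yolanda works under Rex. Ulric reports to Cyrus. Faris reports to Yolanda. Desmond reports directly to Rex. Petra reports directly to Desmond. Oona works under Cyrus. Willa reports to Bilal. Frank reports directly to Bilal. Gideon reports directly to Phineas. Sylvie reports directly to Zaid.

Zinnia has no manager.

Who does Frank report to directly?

Frank reports directly to Bilal.

Bilal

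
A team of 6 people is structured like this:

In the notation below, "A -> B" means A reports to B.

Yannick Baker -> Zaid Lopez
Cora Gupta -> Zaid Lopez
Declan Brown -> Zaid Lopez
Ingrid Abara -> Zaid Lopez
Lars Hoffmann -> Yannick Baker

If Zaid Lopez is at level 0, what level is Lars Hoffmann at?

Chain from Lars Hoffmann up to Zaid Lopez: Lars Hoffmann → Yannick Baker → Zaid Lopez. That is 2 steps up, so Lars Hoffmann is 2 levels below Zaid Lopez.

2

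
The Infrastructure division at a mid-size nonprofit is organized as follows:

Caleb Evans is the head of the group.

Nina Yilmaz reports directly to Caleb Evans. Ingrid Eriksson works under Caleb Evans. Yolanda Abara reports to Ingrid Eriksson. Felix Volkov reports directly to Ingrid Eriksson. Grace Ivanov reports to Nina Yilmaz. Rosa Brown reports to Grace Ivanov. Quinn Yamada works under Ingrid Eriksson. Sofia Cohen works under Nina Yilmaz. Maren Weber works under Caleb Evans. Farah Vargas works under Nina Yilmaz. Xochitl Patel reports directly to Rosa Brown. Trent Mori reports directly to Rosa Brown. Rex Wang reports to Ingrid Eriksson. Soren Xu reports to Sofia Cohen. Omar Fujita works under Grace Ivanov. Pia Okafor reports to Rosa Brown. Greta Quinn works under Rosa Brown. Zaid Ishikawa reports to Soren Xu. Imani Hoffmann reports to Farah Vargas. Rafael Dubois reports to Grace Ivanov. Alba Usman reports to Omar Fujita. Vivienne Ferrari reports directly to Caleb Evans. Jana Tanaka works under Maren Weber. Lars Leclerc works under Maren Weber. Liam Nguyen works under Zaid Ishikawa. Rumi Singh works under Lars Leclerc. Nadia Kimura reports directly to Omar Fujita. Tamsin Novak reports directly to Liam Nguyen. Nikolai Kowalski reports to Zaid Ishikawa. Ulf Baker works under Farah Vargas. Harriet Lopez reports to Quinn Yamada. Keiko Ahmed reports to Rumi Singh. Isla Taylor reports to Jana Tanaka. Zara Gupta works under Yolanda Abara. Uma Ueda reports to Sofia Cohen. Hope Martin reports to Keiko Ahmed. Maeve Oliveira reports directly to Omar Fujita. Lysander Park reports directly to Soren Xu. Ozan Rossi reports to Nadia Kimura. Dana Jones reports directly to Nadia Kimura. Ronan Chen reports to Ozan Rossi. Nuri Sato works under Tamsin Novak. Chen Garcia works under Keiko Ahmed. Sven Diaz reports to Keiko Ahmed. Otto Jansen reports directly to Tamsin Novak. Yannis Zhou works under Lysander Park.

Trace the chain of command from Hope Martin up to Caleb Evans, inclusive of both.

Hope Martin reports to Keiko Ahmed. Keiko Ahmed reports to Rumi Singh. Rumi Singh reports to Lars Leclerc. Lars Leclerc reports to Maren Weber. Maren Weber reports to Caleb Evans. Caleb Evans is at the top.

Hope Martin -> Keiko Ahmed -> Rumi Singh -> Lars Leclerc -> Maren Weber -> Caleb Evans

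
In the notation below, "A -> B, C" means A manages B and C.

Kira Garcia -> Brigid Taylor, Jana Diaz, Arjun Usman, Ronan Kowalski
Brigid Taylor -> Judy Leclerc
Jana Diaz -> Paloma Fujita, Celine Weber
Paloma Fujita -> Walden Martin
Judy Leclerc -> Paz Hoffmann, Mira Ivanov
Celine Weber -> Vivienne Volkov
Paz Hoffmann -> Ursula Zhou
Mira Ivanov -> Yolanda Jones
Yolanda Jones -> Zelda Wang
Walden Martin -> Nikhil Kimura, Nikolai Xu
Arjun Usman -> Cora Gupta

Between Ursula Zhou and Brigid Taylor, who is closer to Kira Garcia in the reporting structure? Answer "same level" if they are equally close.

Ursula Zhou is 4 levels below Kira Garcia; Brigid Taylor is 1. Brigid Taylor is higher.

Brigid Taylor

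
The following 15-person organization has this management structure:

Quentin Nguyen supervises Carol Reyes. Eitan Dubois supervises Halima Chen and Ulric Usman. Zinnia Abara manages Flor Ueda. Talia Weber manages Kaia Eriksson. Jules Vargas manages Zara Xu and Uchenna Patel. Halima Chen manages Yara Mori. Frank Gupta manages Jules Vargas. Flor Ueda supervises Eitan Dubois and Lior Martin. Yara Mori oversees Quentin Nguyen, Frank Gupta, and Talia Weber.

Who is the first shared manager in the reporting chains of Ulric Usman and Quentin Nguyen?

Ulric Usman's chain of managers is Eitan Dubois, Flor Ueda, Zinnia Abara. Quentin Nguyen's chain of managers is Yara Mori, Halima Chen, Eitan Dubois, Flor Ueda, Zinnia Abara. The first manager that appears in both chains is Eitan Dubois.

Eitan Dubois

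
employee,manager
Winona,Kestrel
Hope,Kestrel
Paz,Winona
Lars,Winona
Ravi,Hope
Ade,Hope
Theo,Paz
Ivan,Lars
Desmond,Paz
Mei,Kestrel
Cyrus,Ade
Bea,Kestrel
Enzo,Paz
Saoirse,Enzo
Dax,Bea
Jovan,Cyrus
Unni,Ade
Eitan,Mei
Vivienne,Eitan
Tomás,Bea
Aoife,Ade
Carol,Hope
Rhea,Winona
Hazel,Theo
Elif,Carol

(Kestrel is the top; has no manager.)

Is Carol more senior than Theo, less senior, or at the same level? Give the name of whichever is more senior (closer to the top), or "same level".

Carol is 2 levels below Kestrel; Theo is 3. Carol is higher.

Carol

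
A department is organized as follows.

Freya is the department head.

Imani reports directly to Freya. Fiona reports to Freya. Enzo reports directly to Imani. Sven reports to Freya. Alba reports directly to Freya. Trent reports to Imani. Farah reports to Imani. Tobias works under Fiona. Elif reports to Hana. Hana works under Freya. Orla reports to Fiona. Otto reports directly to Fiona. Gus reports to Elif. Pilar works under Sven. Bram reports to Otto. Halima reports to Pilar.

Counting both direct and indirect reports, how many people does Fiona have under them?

Fiona directly manages Tobias, Otto, Orla. Tobias has no reports. Under Otto: Bram (1). Orla has no reports. So Fiona's organization is 3 direct reports plus everyone under them: 1 + 2 + 1 = 4.

4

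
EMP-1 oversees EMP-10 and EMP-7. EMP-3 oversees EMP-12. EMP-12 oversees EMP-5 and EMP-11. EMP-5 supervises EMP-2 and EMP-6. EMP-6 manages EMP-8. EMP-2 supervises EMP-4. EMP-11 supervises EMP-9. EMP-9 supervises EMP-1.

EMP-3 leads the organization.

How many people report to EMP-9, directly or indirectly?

3

EMP-9 directly manages EMP-1. Under EMP-1: EMP-7, EMP-10 (2). That's 3 in total.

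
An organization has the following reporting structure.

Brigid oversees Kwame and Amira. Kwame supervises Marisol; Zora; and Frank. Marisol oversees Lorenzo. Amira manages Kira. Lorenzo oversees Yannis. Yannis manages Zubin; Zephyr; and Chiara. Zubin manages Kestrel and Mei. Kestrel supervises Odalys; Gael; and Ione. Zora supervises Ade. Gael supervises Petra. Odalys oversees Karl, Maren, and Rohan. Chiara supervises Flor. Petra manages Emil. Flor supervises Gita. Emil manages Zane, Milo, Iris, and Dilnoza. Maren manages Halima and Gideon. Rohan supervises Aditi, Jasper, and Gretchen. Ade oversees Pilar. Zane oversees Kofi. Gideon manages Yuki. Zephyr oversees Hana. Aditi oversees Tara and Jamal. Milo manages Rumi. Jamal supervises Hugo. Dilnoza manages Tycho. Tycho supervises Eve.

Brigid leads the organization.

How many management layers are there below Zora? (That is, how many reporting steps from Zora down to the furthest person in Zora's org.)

2

The longest chain under Zora runs Zora → Ade → Pilar, which is 2 levels below Zora.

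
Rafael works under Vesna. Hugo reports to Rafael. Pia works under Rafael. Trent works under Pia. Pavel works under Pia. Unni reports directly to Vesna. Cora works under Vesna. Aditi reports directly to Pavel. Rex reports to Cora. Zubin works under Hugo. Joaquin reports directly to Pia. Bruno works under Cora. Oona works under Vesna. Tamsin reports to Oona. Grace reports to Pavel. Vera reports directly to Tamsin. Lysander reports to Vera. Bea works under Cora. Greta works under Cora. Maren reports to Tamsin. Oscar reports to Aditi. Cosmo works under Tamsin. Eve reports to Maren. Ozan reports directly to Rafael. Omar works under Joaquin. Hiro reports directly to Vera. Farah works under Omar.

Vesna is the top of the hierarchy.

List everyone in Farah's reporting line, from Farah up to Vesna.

Farah reports to Omar. Omar reports to Joaquin. Joaquin reports to Pia. Pia reports to Rafael. Rafael reports to Vesna. Vesna is at the top.

Farah -> Omar -> Joaquin -> Pia -> Rafael -> Vesna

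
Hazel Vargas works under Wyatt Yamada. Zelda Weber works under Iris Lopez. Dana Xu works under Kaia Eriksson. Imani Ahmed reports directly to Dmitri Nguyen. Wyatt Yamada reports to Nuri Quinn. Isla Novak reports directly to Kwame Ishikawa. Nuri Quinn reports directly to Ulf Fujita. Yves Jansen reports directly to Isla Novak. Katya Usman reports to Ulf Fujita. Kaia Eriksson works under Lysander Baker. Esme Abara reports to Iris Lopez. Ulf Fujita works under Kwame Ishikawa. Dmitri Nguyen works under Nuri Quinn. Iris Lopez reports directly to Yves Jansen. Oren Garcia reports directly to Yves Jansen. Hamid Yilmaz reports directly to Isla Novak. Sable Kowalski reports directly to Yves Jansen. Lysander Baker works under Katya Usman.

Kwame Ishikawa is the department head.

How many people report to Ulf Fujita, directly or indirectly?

9

Ulf Fujita directly manages Nuri Quinn, Katya Usman. Under Nuri Quinn: Dmitri Nguyen, Imani Ahmed, Wyatt Yamada, Hazel Vargas (4). Under Katya Usman: Lysander Baker, Kaia Eriksson, Dana Xu (3). So Ulf Fujita's organization is 2 direct reports plus everyone under them: 5 + 4 = 9.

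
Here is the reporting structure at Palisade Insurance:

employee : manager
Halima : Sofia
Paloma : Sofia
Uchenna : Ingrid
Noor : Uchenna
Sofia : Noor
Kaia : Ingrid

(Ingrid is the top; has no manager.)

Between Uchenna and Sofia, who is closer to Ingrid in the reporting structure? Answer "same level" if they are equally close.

Uchenna is 1 level below Ingrid; Sofia is 3. Uchenna is higher.

Uchenna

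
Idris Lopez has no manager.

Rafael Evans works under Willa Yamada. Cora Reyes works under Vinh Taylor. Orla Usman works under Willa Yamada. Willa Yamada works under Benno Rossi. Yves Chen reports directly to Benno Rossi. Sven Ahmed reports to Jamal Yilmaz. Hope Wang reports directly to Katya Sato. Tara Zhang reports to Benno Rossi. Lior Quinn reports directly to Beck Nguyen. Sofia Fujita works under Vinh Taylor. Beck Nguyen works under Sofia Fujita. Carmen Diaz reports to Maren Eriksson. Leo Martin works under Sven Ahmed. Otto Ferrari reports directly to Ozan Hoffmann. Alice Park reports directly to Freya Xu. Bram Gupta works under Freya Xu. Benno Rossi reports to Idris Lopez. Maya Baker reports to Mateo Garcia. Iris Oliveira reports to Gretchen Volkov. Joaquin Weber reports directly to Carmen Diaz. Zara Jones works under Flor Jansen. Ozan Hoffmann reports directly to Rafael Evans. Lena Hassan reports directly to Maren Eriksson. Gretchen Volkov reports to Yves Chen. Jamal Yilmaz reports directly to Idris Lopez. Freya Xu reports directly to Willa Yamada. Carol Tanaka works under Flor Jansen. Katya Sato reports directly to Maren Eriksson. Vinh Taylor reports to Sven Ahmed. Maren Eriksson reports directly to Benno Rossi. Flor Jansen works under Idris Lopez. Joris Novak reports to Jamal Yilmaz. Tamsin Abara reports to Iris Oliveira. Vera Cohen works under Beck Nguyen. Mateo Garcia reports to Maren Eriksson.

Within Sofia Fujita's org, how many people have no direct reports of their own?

2

The people in Sofia Fujita's organization with no one reporting to them are Vera Cohen, Lior Quinn. That is 2.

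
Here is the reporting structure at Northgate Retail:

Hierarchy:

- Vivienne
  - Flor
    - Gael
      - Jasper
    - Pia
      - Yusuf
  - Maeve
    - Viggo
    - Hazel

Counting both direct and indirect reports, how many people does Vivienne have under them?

Vivienne directly manages Flor, Maeve. Under Flor: Pia, Yusuf, Gael, Jasper (4). Under Maeve: Hazel, Viggo (2). So Vivienne's organization is 2 direct reports plus everyone under them: 5 + 3 = 8.

8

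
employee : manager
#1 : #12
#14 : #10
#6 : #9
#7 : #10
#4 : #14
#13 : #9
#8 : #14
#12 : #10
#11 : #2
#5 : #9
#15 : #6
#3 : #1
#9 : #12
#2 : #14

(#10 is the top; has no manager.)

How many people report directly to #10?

#10 directly manages #12, #14, #7. That is 3 direct reports.

3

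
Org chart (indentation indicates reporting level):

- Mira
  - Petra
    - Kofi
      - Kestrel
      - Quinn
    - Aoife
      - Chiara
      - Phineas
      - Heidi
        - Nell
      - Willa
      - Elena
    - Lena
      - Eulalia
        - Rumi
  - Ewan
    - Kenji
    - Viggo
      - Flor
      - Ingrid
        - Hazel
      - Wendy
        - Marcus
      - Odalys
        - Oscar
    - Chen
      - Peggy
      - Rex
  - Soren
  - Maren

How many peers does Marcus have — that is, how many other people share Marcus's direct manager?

0

Marcus reports to Wendy, and Wendy has no other direct reports. Marcus has 0 peers.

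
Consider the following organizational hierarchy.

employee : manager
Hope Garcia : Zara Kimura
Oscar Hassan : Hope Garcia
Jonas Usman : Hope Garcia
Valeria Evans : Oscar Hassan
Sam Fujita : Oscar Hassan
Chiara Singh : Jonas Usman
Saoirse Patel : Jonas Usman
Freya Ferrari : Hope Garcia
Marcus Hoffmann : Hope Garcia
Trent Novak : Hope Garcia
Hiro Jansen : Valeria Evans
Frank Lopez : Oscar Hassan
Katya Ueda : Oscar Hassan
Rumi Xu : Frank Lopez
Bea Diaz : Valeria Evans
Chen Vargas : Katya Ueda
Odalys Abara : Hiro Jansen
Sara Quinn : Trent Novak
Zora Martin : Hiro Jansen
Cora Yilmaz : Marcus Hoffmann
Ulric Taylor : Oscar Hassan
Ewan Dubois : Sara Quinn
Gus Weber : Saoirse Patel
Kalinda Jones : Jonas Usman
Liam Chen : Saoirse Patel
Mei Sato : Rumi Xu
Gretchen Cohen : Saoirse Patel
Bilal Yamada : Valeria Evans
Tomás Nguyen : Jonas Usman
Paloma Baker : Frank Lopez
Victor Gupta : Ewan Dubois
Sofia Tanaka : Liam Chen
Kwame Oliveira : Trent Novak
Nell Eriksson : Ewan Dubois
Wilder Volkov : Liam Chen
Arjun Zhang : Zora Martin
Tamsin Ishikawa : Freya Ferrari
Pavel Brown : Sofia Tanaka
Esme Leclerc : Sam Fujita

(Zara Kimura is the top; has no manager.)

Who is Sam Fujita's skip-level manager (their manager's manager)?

Sam Fujita reports to Oscar Hassan, and Oscar Hassan reports to Hope Garcia. So Sam Fujita's skip-level manager is Hope Garcia.

Hope Garcia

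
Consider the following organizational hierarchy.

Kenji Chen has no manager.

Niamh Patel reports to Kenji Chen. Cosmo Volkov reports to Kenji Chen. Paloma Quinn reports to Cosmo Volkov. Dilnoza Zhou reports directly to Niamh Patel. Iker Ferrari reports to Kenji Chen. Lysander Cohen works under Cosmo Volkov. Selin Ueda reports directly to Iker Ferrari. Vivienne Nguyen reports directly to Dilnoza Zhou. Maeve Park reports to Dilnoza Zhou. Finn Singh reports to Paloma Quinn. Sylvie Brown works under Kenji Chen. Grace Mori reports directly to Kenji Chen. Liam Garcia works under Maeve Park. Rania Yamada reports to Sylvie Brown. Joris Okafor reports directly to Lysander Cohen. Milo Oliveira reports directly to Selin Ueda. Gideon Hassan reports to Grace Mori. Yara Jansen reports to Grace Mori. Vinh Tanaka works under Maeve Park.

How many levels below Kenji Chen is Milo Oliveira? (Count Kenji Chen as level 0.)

Chain from Milo Oliveira up to Kenji Chen: Milo Oliveira → Selin Ueda → Iker Ferrari → Kenji Chen. That is 3 steps up, so Milo Oliveira is 3 levels below Kenji Chen.

3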